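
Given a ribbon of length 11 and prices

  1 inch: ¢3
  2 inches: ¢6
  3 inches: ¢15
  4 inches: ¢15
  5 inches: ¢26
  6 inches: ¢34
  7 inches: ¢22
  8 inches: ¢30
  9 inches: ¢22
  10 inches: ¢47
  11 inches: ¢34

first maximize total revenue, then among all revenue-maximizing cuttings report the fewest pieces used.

Consider every possible first cut. r[k] is the best of p[i]+r[k−i] over all sellable i≤k.
r[1] = 3
r[2] = max(3+3, 6+0) = 6
r[3] = max(3+6, 6+3, 15+0) = 15
r[4] = max(3+15, 6+6, 15+3, 15+0) = 18
r[5] = max(3+18, 6+15, 15+6, 15+3, 26+0) = 26
r[6] = max(3+26, 6+18, 15+15, 15+6, 26+3, 34+0) = 34
r[7] = max(3+34, 6+26, 15+18, …, 34+3, 22+0) = 37
r[8] = max(3+37, 6+34, 15+26, …, 22+3, 30+0) = 41
r[9] = max(3+41, 6+37, 15+34, …, 30+3, 22+0) = 49
r[10] = max(3+49, 6+41, 15+37, …, 22+3, 47+0) = 52
r[11] = max(3+52, 6+49, 15+41, …, 47+3, 34+0) = 60
Maximum revenue is ¢60.
Now minimize piece count subject to staying optimal: for each k, pieces[k] = 1 + min over i with p[i]+r[k−i]=r[k] of pieces[k−i].
pieces[8] = 2
pieces[9] = 2
pieces[10] = 2
pieces[11] = 2

2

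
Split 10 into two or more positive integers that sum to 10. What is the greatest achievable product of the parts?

36

Fill f[k] for k=2..10: at each k try every first piece i and multiply by the better of (k−i) uncut or f[k−i].
f[2] = 1*max(1,0) = 1*1 = 1
f[3] = max(1*2, 2*1) = 2
f[4] = max(1*3, 2*2, 3*1) = 4
f[5] = max(1*4, 2*3, 3*2, 4*1) = 6
f[6] = max(1*6, 2*4, 3*3, 4*2, 5*1) = 9
f[7] = max(1*9, 2*6, 3*4, 4*3, 5*2, 6*1) = 12
f[8] = max(1*12, 2*9, 3*6, …, 6*2, 7*1) = 18
f[9] = max(1*18, 2*12, 3*9, …, 7*2, 8*1) = 27
f[10] = max(1*27, 2*18, 3*12, …, 8*2, 9*1) = 36
One optimal split: 3 + 3 + 2 + 2; product 3*3*2*2 = 36.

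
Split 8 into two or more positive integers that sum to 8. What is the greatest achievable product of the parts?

18

Fill prod[k] for k=2..8: at each k try every first piece i and multiply by the better of (k−i) uncut or prod[k−i].
prod[2] = 1*max(1,0) = 1*1 = 1
prod[3] = 1*max(2,1) = 1*2 = 2
prod[4] = 2*max(2,1) = 2*2 = 4
prod[5] = 2*max(3,2) = 2*3 = 6
prod[6] = 3*max(3,2) = 3*3 = 9
prod[7] = 2*max(5,6) = 2*6 = 12
prod[8] = 2*max(6,9) = 2*9 = 18
One optimal split: 3 + 3 + 2; product 3*3*2 = 18.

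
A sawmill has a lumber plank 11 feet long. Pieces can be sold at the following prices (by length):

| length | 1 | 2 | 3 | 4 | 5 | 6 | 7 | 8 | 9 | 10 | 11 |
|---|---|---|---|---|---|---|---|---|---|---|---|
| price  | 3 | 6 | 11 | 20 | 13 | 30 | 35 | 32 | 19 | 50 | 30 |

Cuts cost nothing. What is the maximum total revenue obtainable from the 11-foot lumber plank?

55

Let R[k] be the best obtainable value from length k. For each k, try every first piece i and keep the best of price[i] + R[k−i].
R[1] = 3
R[2] = 6  (first piece 1, then R[1]=3)
R[3] = 11
R[4] = 20
R[5] = 23  (first piece 1, then R[4]=20)
R[6] = 30
R[7] = 35
R[8] = 40  (first piece 4, then R[4]=20)
R[9] = 43  (first piece 1, then R[8]=40)
R[10] = 50  (first piece 4, then R[6]=30)
R[11] = 55  (first piece 4, then R[7]=35)
One optimal cutting: 7 + 4 → $35 + $20 = $55.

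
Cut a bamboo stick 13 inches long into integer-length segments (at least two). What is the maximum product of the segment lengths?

Fill g[k] for k=2..13: at each k try every first piece i and multiply by the better of (k−i) uncut or g[k−i].
Small cases: g[2]=1, g[3]=2, g[4]=4, g[5]=6, g[6]=9.
g[7] = 2×max(5,6) = 2×6 = 12
g[8] = 2×max(6,9) = 2×9 = 18
g[9] = 3×max(6,9) = 3×9 = 27
g[10] = 2×max(8,18) = 2×18 = 36
g[11] = 2×max(9,27) = 2×27 = 54
g[12] = 3×max(9,27) = 3×27 = 81
g[13] = 2×max(11,54) = 2×54 = 108
One optimal split: 3 + 3 + 3 + 2 + 2; product 3×3×3×2×2 = 108.

108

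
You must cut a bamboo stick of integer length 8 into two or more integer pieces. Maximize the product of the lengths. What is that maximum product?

Define m[k] = max over 1≤i<k of i · max(k−i, m[k−i]); the inner max lets the remainder stay uncut if that's better.
m[2] = 1×max(1,0) = 1×1 = 1
m[3] = 1×max(2,1) = 1×2 = 2
m[4] = 2×max(2,1) = 2×2 = 4
m[5] = 2×max(3,2) = 2×3 = 6
m[6] = 3×max(3,2) = 3×3 = 9
m[7] = 2×max(5,6) = 2×6 = 12
m[8] = 2×max(6,9) = 2×9 = 18
One optimal split: 3 + 3 + 2; product 3×3×2 = 18.

18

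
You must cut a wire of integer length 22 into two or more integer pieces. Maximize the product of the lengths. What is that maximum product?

Fill P[k] for k=2..22: at each k try every first piece i and multiply by the better of (k−i) uncut or P[k−i].
P[2] = 1*max(1,0) = 1*1 = 1
P[3] = 1*max(2,1) = 1*2 = 2
P[4] = 2*max(2,1) = 2*2 = 4
P[5] = 2*max(3,2) = 2*3 = 6
P[6] = 3*max(3,2) = 3*3 = 9
P[7] = 2*max(5,6) = 2*6 = 12
P[8] = 2*max(6,9) = 2*9 = 18
P[9] = 3*max(6,9) = 3*9 = 27
P[10] = 2*max(8,18) = 2*18 = 36
P[11] = 2*max(9,27) = 2*27 = 54
P[12] = 3*max(9,27) = 3*27 = 81
P[13] = 2*max(11,54) = 2*54 = 108
P[14] = 2*max(12,81) = 2*81 = 162
P[15] = 3*max(12,81) = 3*81 = 243
P[16] = 2*max(14,162) = 2*162 = 324
P[17] = 2*max(15,243) = 2*243 = 486
P[18] = 3*max(15,243) = 3*243 = 729
P[19] = 2*max(17,486) = 2*486 = 972
P[20] = 2*max(18,729) = 2*729 = 1458
P[21] = 3*max(18,729) = 3*729 = 2187
P[22] = 2*max(20,1458) = 2*1458 = 2916
One optimal split: 3 + 3 + 3 + 3 + 3 + 3 + 2 + 2; product 3*3*3*3*3*3*2*2 = 2916.

2916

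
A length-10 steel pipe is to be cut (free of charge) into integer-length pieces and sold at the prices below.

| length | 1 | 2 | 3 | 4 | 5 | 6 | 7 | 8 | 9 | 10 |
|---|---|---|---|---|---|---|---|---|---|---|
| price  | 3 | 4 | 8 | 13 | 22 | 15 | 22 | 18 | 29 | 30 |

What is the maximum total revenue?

Consider every possible first cut. best[k] is the best of p[i]+best[k−i] over all sellable i≤k.
best[1] = 3
best[2] = max(3+3, 4+0) = 6
best[3] = max(3+6, 4+3, 8+0) = 9
best[4] = max(3+9, 4+6, 8+3, 13+0) = 13
best[5] = max(3+13, 4+9, 8+6, 13+3, 22+0) = 22
best[6] = max(3+22, 4+13, 8+9, 13+6, 22+3, 15+0) = 25
best[7] = max(3+25, 4+22, 8+13, …, 15+3, 22+0) = 28
best[8] = max(3+28, 4+25, 8+22, …, 22+3, 18+0) = 31
best[9] = max(3+31, 4+28, 8+25, …, 18+3, 29+0) = 35
best[10] = max(3+35, 4+31, 8+28, …, 29+3, 30+0) = 44
One optimal cutting: 5 + 5 → $22 + $22 = $44.

44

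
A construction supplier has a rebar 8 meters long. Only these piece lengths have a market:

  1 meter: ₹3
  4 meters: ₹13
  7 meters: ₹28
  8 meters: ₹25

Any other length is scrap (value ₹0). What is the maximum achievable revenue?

31

Let r[k] be the best obtainable value from length k. For each k, try every first piece i and keep the best of price[i] + r[k−i].
r[1] = 3
r[2] = 6  (first piece 1, then r[1]=3)
r[3] = 9  (first piece 1, then r[2]=6)
r[4] = 13
r[5] = 16  (first piece 1, then r[4]=13)
r[6] = 19  (first piece 1, then r[5]=16)
r[7] = 28
r[8] = 31  (first piece 1, then r[7]=28)
One optimal cutting: 7 + 1 → ₹31.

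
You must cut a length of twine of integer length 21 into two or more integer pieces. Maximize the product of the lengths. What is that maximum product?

Fill f[k] for k=2..21: at each k try every first piece i and multiply by the better of (k−i) uncut or f[k−i].
f[2] = 1×max(1,0) = 1×1 = 1
f[3] = 1×max(2,1) = 1×2 = 2
f[4] = 2×max(2,1) = 2×2 = 4
f[5] = 2×max(3,2) = 2×3 = 6
f[6] = 3×max(3,2) = 3×3 = 9
f[7] = 2×max(5,6) = 2×6 = 12
f[8] = 2×max(6,9) = 2×9 = 18
f[9] = 3×max(6,9) = 3×9 = 27
f[10] = 2×max(8,18) = 2×18 = 36
f[11] = 2×max(9,27) = 2×27 = 54
f[12] = 3×max(9,27) = 3×27 = 81
f[13] = 2×max(11,54) = 2×54 = 108
f[14] = 2×max(12,81) = 2×81 = 162
f[15] = 3×max(12,81) = 3×81 = 243
f[16] = 2×max(14,162) = 2×162 = 324
f[17] = 2×max(15,243) = 2×243 = 486
f[18] = 3×max(15,243) = 3×243 = 729
f[19] = 2×max(17,486) = 2×486 = 972
f[20] = 2×max(18,729) = 2×729 = 1458
f[21] = 3×max(18,729) = 3×729 = 2187
One optimal split: 3 + 3 + 3 + 3 + 3 + 3 + 3; product 3×3×3×3×3×3×3 = 2187.

2187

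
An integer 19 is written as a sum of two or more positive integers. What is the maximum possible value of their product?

972

Define f[k] = max over 1≤i<k of i · max(k−i, f[k−i]); the inner max lets the remainder stay uncut if that's better.
Small cases: f[2]=1, f[3]=2, f[4]=4, f[5]=6, f[6]=9, f[7]=12, f[8]=18, f[9]=27, f[10]=36, f[11]=54.
f[12] = max(1*54, 2*36, 3*27, …, 10*2, 11*1) = 81
f[13] = max(1*81, 2*54, 3*36, …, 11*2, 12*1) = 108
f[14] = max(1*108, 2*81, 3*54, …, 12*2, 13*1) = 162
f[15] = max(1*162, 2*108, 3*81, …, 13*2, 14*1) = 243
f[16] = max(1*243, 2*162, 3*108, …, 14*2, 15*1) = 324
f[17] = max(1*324, 2*243, 3*162, …, 15*2, 16*1) = 486
f[18] = max(1*486, 2*324, 3*243, …, 16*2, 17*1) = 729
f[19] = max(1*729, 2*486, 3*324, …, 17*2, 18*1) = 972
One optimal split: 3 + 3 + 3 + 3 + 3 + 2 + 2; product 3*3*3*3*3*2*2 = 972.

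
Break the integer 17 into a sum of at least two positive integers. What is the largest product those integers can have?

486

Fill P[k] for k=2..17: at each k try every first piece i and multiply by the better of (k−i) uncut or P[k−i].
P[2] = 1×max(1,0) = 1×1 = 1
P[3] = 1×max(2,1) = 1×2 = 2
P[4] = 2×max(2,1) = 2×2 = 4
P[5] = 2×max(3,2) = 2×3 = 6
P[6] = 3×max(3,2) = 3×3 = 9
P[7] = 2×max(5,6) = 2×6 = 12
P[8] = 2×max(6,9) = 2×9 = 18
P[9] = 3×max(6,9) = 3×9 = 27
P[10] = 2×max(8,18) = 2×18 = 36
P[11] = 2×max(9,27) = 2×27 = 54
P[12] = 3×max(9,27) = 3×27 = 81
P[13] = 2×max(11,54) = 2×54 = 108
P[14] = 2×max(12,81) = 2×81 = 162
P[15] = 3×max(12,81) = 3×81 = 243
P[16] = 2×max(14,162) = 2×162 = 324
P[17] = 2×max(15,243) = 2×243 = 486
One optimal split: 3 + 3 + 3 + 3 + 3 + 2; product 3×3×3×3×3×2 = 486.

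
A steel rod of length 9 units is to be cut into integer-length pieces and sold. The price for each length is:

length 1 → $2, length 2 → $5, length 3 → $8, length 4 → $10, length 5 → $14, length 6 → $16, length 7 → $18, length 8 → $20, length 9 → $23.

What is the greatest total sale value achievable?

Build best[k] bottom-up: best[k] = max over allowed piece i of (p[i] + best[k−i]).
best[1] = 2
best[2] = max(2+2, 5+0) = 5
best[3] = max(2+5, 5+2, 8+0) = 8
best[4] = max(2+8, 5+5, 8+2, 10+0) = 10
best[5] = max(2+10, 5+8, 8+5, 10+2, 14+0) = 14
best[6] = max(2+14, 5+10, 8+8, 10+5, 14+2, 16+0) = 16
best[7] = max(2+16, 5+14, 8+10, …, 16+2, 18+0) = 19
best[8] = max(2+19, 5+16, 8+14, …, 18+2, 20+0) = 22
best[9] = max(2+22, 5+19, 8+16, …, 20+2, 23+0) = 24
One optimal cutting: 5 + 3 + 1 → $14 + $8 + $2 = $24.

24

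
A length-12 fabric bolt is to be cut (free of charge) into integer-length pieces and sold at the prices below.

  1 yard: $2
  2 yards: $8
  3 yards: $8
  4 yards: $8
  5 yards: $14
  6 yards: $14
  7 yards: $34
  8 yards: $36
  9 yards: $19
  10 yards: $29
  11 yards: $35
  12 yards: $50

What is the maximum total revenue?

52

Consider every possible first cut. R[k] is the best of p[i]+R[k−i] over all sellable i≤k.
R[1] = 2
R[2] = max(2+2, 8+0) = 8
R[3] = max(2+8, 8+2, 8+0) = 10
R[4] = max(2+10, 8+8, 8+2, 8+0) = 16
R[5] = max(2+16, 8+10, 8+8, 8+2, 14+0) = 18
R[6] = max(2+18, 8+16, 8+10, 8+8, 14+2, 14+0) = 24
R[7] = max(2+24, 8+18, 8+16, …, 14+2, 34+0) = 34
R[8] = max(2+34, 8+24, 8+18, …, 34+2, 36+0) = 36
R[9] = max(2+36, 8+34, 8+24, …, 36+2, 19+0) = 42
R[10] = max(2+42, 8+36, 8+34, …, 19+2, 29+0) = 44
R[11] = max(2+44, 8+42, 8+36, …, 29+2, 35+0) = 50
R[12] = max(2+50, 8+44, 8+42, …, 35+2, 50+0) = 52
One optimal cutting: 7 + 2 + 2 + 1 → $34 + $8 + $8 + $2 = $52.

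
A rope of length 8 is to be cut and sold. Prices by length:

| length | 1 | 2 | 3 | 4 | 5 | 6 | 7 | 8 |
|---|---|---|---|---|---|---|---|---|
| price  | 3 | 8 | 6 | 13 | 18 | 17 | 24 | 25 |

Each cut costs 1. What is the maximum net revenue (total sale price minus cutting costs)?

29

Build v[k] bottom-up: v[k] = max over allowed piece i of (p[i] + v[k−i]) − 1 per cut.
v[1] = 3
v[2] = 8
v[3] = 10  (first piece 1, then v[2]=8)
v[4] = 15  (first piece 2, then v[2]=8)
v[5] = 18
v[6] = 22  (first piece 2, then v[4]=15)
v[7] = 25  (first piece 2, then v[5]=18)
v[8] = 29  (first piece 2, then v[6]=22)
One optimal plan: pieces 2 + 2 + 2 + 2 (3 cuts) → 32 − 3 = 29.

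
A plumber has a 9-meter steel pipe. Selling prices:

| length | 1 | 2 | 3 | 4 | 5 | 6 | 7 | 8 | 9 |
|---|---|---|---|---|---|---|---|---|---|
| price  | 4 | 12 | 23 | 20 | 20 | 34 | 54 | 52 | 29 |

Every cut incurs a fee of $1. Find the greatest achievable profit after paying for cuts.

Consider every possible first cut. net[k] is the best of p[i]+net[k−i] over all sellable i≤k, charging 1 whenever i<k.
net[1] = 4
net[2] = max(4+4-1, 12+0) = 12
net[3] = max(4+12-1, 12+4-1, 23+0) = 23
net[4] = max(4+23-1, 12+12-1, 23+4-1, 20+0) = 26
net[5] = max(4+26-1, 12+23-1, 23+12-1, 20+4-1, 20+0) = 34
net[6] = max(4+34-1, 12+26-1, 23+23-1, 20+12-1, 20+4-1, 34+0) = 45
net[7] = max(4+45-1, 12+34-1, 23+26-1, …, 34+4-1, 54+0) = 54
net[8] = max(4+54-1, 12+45-1, 23+34-1, …, 54+4-1, 52+0) = 57
net[9] = max(4+57-1, 12+54-1, 23+45-1, …, 52+4-1, 29+0) = 67
One optimal plan: pieces 3 + 3 + 3 (2 cuts) → $69 − $2 = $67.

67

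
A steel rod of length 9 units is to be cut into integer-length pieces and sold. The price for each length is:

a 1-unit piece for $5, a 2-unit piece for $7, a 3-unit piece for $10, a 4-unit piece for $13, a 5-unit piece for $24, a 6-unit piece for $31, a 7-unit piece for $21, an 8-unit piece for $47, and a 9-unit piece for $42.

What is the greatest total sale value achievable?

Build v[k] bottom-up: v[k] = max over allowed piece i of (p[i] + v[k−i]).
v[1] = 5
v[2] = max(5+5, 7+0) = 10
v[3] = max(5+10, 7+5, 10+0) = 15
v[4] = max(5+15, 7+10, 10+5, 13+0) = 20
v[5] = max(5+20, 7+15, 10+10, 13+5, 24+0) = 25
v[6] = max(5+25, 7+20, 10+15, 13+10, 24+5, 31+0) = 31
v[7] = max(5+31, 7+25, 10+20, …, 31+5, 21+0) = 36
v[8] = max(5+36, 7+31, 10+25, …, 21+5, 47+0) = 47
v[9] = max(5+47, 7+36, 10+31, …, 47+5, 42+0) = 52
One optimal cutting: 8 + 1 → $47 + $5 = $52.

52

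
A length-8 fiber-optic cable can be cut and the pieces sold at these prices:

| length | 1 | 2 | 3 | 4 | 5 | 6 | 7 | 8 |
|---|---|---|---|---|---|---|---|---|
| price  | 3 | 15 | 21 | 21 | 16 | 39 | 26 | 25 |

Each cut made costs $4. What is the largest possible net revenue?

Consider every possible first cut. net[k] is the best of p[i]+net[k−i] over all sellable i≤k, charging 4 whenever i<k.
net[1] = 3
net[2] = 15
net[3] = 21
net[4] = 26  (first piece 2, then net[2]=15)
net[5] = 32  (first piece 2, then net[3]=21)
net[6] = 39
net[7] = 43  (first piece 2, then net[5]=32)
net[8] = 50  (first piece 2, then net[6]=39)
One optimal plan: pieces 6 + 2 (1 cut) → $54 − $4 = $50.

50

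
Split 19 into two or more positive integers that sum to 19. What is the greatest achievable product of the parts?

Let P[k] be the best product for length k (with at least one cut). For each first piece i, the rest contributes max(k−i, P[k−i]).
P[2] = 1*max(1,0) = 1*1 = 1
P[3] = 1*max(2,1) = 1*2 = 2
P[4] = 2*max(2,1) = 2*2 = 4
P[5] = 2*max(3,2) = 2*3 = 6
P[6] = 3*max(3,2) = 3*3 = 9
P[7] = 2*max(5,6) = 2*6 = 12
P[8] = 2*max(6,9) = 2*9 = 18
P[9] = 3*max(6,9) = 3*9 = 27
P[10] = 2*max(8,18) = 2*18 = 36
P[11] = 2*max(9,27) = 2*27 = 54
P[12] = 3*max(9,27) = 3*27 = 81
P[13] = 2*max(11,54) = 2*54 = 108
P[14] = 2*max(12,81) = 2*81 = 162
P[15] = 3*max(12,81) = 3*81 = 243
P[16] = 2*max(14,162) = 2*162 = 324
P[17] = 2*max(15,243) = 2*243 = 486
P[18] = 3*max(15,243) = 3*243 = 729
P[19] = 2*max(17,486) = 2*486 = 972
One optimal split: 3 + 3 + 3 + 3 + 3 + 2 + 2; product 3*3*3*3*3*2*2 = 972.

972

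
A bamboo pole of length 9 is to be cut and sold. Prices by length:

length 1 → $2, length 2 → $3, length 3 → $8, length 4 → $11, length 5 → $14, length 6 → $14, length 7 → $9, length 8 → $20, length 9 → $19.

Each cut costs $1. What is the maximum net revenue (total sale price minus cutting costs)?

24

Let r[k] be the best obtainable value from length k. For each k, try every first piece i and keep the best of price[i] + r[k−i] minus the 1 cut fee when i<k.
r[1] = 2
r[2] = max(2+2-1, 3+0) = 3
r[3] = max(2+3-1, 3+2-1, 8+0) = 8
r[4] = max(2+8-1, 3+3-1, 8+2-1, 11+0) = 11
r[5] = max(2+11-1, 3+8-1, 8+3-1, 11+2-1, 14+0) = 14
r[6] = max(2+14-1, 3+11-1, 8+8-1, 11+3-1, 14+2-1, 14+0) = 15
r[7] = max(2+15-1, 3+14-1, 8+11-1, …, 14+2-1, 9+0) = 18
r[8] = max(2+18-1, 3+15-1, 8+14-1, …, 9+2-1, 20+0) = 21
r[9] = max(2+21-1, 3+18-1, 8+15-1, …, 20+2-1, 19+0) = 24
One optimal plan: pieces 5 + 4 (1 cut) → $25 − $1 = $24.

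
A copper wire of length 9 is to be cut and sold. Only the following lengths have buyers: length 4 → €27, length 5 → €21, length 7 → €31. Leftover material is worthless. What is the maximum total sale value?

Let f[k] be the best obtainable value from length k. For each k, try every first piece i and keep the best of price[i] + f[k−i].
f[1] = 0
f[2] = 0
f[3] = 0
f[4] = 27
f[5] = 27
f[6] = 27
f[7] = 31
f[8] = 54  (first piece 4, then f[4]=27)
f[9] = 54
One optimal cutting: pieces 4 + 4 with 1 meter of scrap → €54.

54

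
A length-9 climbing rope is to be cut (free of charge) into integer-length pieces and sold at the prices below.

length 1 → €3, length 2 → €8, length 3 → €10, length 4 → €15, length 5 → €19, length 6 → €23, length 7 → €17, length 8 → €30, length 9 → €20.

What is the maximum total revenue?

Let r[k] be the best obtainable value from length k. For each k, try every first piece i and keep the best of price[i] + r[k−i].
r[1] = 3
r[2] = 8
r[3] = 11  (first piece 1, then r[2]=8)
r[4] = 16  (first piece 2, then r[2]=8)
r[5] = 19  (first piece 1, then r[4]=16)
r[6] = 24  (first piece 2, then r[4]=16)
r[7] = 27  (first piece 1, then r[6]=24)
r[8] = 32  (first piece 2, then r[6]=24)
r[9] = 35  (first piece 1, then r[8]=32)
One optimal cutting: 2 + 2 + 2 + 2 + 1 → €8 + €8 + €8 + €8 + €3 = €35.

35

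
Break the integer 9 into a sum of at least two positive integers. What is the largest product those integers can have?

27

Let prod[k] be the best product for length k (with at least one cut). For each first piece i, the rest contributes max(k−i, prod[k−i]).
prod[2] = 1*max(1,0) = 1*1 = 1
prod[3] = max(1*2, 2*1) = 2
prod[4] = max(1*3, 2*2, 3*1) = 4
prod[5] = max(1*4, 2*3, 3*2, 4*1) = 6
prod[6] = max(1*6, 2*4, 3*3, 4*2, 5*1) = 9
prod[7] = max(1*9, 2*6, 3*4, 4*3, 5*2, 6*1) = 12
prod[8] = max(1*12, 2*9, 3*6, …, 6*2, 7*1) = 18
prod[9] = max(1*18, 2*12, 3*9, …, 7*2, 8*1) = 27
One optimal split: 3 + 3 + 3; product 3*3*3 = 27.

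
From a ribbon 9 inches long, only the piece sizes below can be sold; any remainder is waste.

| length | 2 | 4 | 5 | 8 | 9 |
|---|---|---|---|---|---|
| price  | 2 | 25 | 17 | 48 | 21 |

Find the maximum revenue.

Let best[k] be the best obtainable value from length k. For each k, try every first piece i and keep the best of price[i] + best[k−i].
best[1] = 0
best[2] = 2
best[3] = 2
best[4] = max(2+2, 25+0) = 25
best[5] = max(2+2, 25+0, 17+0) = 25
best[6] = max(2+25, 25+2, 17+0) = 27
best[7] = max(2+25, 25+2, 17+2) = 27
best[8] = max(2+27, 25+25, 17+2, 48+0) = 50
best[9] = max(2+27, 25+25, 17+25, 48+0, 21+0) = 50
One optimal cutting: pieces 4 + 4 with 1 inch of scrap → ¢50.

50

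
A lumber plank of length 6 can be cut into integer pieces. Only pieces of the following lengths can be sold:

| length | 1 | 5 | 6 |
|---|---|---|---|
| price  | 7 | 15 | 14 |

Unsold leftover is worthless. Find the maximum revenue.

42

Let r[k] be the best obtainable value from length k. For each k, try every first piece i and keep the best of price[i] + r[k−i].
r[1] = 7
r[2] = 14  (first piece 1, then r[1]=7)
r[3] = 21  (first piece 1, then r[2]=14)
r[4] = 28  (first piece 1, then r[3]=21)
r[5] = max(7+28, 15+0) = 35
r[6] = max(7+35, 15+7, 14+0) = 42
One optimal cutting: 1 + 1 + 1 + 1 + 1 + 1 → $42.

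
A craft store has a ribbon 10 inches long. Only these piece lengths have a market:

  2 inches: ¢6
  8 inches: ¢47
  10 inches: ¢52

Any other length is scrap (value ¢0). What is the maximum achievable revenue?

Build f[k] bottom-up: f[k] = max over allowed piece i of (p[i] + f[k−i]).
f[1] = 0
f[2] = 6
f[3] = 6
f[4] = 12  (first piece 2, then f[2]=6)
f[5] = 12
f[6] = 18  (first piece 2, then f[4]=12)
f[7] = 18
f[8] = 47
f[9] = 47
f[10] = 53  (first piece 2, then f[8]=47)
One optimal cutting: 8 + 2 → ¢53.

53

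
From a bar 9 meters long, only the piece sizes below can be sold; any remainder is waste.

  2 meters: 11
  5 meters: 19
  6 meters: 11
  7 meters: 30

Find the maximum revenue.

Build r[k] bottom-up: r[k] = max over allowed piece i of (p[i] + r[k−i]).
r[1] = 0
r[2] = 11
r[3] = 11
r[4] = 22  (first piece 2, then r[2]=11)
r[5] = 22
r[6] = 33  (first piece 2, then r[4]=22)
r[7] = 33
r[8] = 44  (first piece 2, then r[6]=33)
r[9] = 44
One optimal cutting: pieces 2 + 2 + 2 + 2 with 1 meter of scrap → 44.

44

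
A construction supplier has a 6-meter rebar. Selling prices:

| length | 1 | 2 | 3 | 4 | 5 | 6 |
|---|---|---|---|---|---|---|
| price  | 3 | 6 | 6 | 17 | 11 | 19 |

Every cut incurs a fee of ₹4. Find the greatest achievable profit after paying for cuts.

Consider every possible first cut. net[k] is the best of p[i]+net[k−i] over all sellable i≤k, charging 4 whenever i<k.
net[1] = 3
net[2] = max(3+3-4, 6+0) = 6
net[3] = max(3+6-4, 6+3-4, 6+0) = 6
net[4] = max(3+6-4, 6+6-4, 6+3-4, 17+0) = 17
net[5] = max(3+17-4, 6+6-4, 6+6-4, 17+3-4, 11+0) = 16
net[6] = max(3+16-4, 6+17-4, 6+6-4, 17+6-4, 11+3-4, 19+0) = 19
One optimal plan: pieces 4 + 2 (1 cut) → ₹23 − ₹4 = ₹19.

19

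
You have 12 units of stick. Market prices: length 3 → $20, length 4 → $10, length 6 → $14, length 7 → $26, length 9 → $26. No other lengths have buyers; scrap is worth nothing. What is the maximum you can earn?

Let r[k] be the best obtainable value from length k. For each k, try every first piece i and keep the best of price[i] + r[k−i].
r[1] = 0
r[2] = 0
r[3] = 20
r[4] = 20
r[5] = 20
r[6] = 40  (first piece 3, then r[3]=20)
r[7] = 40
r[8] = 40
r[9] = 60  (first piece 3, then r[6]=40)
r[10] = 60
r[11] = 60
r[12] = 80  (first piece 3, then r[9]=60)
One optimal cutting: 3 + 3 + 3 + 3 → $80.

80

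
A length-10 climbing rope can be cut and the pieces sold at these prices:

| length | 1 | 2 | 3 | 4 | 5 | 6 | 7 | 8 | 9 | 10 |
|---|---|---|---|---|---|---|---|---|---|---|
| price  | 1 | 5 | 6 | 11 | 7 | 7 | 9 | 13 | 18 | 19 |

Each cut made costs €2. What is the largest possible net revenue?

Build net[k] bottom-up: net[k] = max over allowed piece i of (p[i] + net[k−i]) − 2 per cut.
net[1] = 1
net[2] = max(1+1-2, 5+0) = 5
net[3] = max(1+5-2, 5+1-2, 6+0) = 6
net[4] = max(1+6-2, 5+5-2, 6+1-2, 11+0) = 11
net[5] = max(1+11-2, 5+6-2, 6+5-2, 11+1-2, 7+0) = 10
net[6] = max(1+10-2, 5+11-2, 6+6-2, 11+5-2, 7+1-2, 7+0) = 14
net[7] = max(1+14-2, 5+10-2, 6+11-2, …, 7+1-2, 9+0) = 15
net[8] = max(1+15-2, 5+14-2, 6+10-2, …, 9+1-2, 13+0) = 20
net[9] = max(1+20-2, 5+15-2, 6+14-2, …, 13+1-2, 18+0) = 19
net[10] = max(1+19-2, 5+20-2, 6+15-2, …, 18+1-2, 19+0) = 23
One optimal plan: pieces 4 + 4 + 2 (2 cuts) → €27 − €4 = €23.

23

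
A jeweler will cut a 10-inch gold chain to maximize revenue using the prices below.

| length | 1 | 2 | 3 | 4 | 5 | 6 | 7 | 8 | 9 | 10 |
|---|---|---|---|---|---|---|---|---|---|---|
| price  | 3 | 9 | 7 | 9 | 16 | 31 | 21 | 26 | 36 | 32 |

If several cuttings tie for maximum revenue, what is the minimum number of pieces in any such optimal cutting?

3

Consider every possible first cut. r[k] is the best of p[i]+r[k−i] over all sellable i≤k.
r[1] = 3
r[2] = 9
r[3] = 12  (first piece 1, then r[2]=9)
r[4] = 18  (first piece 2, then r[2]=9)
r[5] = 21  (first piece 1, then r[4]=18)
r[6] = 31
r[7] = 34  (first piece 1, then r[6]=31)
r[8] = 40  (first piece 2, then r[6]=31)
r[9] = 43  (first piece 1, then r[8]=40)
r[10] = 49  (first piece 2, then r[8]=40)
Maximum revenue is $49.
Now minimize piece count subject to staying optimal: for each k, pieces[k] = 1 + min over i with p[i]+r[k−i]=r[k] of pieces[k−i].
pieces[7] = 2
pieces[8] = 2
pieces[9] = 3
pieces[10] = 3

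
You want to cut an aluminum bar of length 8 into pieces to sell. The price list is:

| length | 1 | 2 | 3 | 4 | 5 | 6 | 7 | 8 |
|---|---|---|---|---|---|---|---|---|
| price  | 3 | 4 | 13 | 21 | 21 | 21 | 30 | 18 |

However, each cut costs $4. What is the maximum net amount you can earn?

Consider every possible first cut. net[k] is the best of p[i]+net[k−i] over all sellable i≤k, charging 4 whenever i<k.
net[1] = 3
net[2] = max(3+3-4, 4+0) = 4
net[3] = max(3+4-4, 4+3-4, 13+0) = 13
net[4] = max(3+13-4, 4+4-4, 13+3-4, 21+0) = 21
net[5] = max(3+21-4, 4+13-4, 13+4-4, 21+3-4, 21+0) = 21
net[6] = max(3+21-4, 4+21-4, 13+13-4, 21+4-4, 21+3-4, 21+0) = 22
net[7] = max(3+22-4, 4+21-4, 13+21-4, …, 21+3-4, 30+0) = 30
net[8] = max(3+30-4, 4+22-4, 13+21-4, …, 30+3-4, 18+0) = 38
One optimal plan: pieces 4 + 4 (1 cut) → $42 − $4 = $38.

38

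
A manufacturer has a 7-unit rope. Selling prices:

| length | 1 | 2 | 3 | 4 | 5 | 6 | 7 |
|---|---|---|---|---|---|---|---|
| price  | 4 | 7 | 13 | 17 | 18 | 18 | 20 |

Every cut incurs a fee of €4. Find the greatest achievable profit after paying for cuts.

Consider every possible first cut. v[k] is the best of p[i]+v[k−i] over all sellable i≤k, charging 4 whenever i<k.
v[1] = 4
v[2] = 7
v[3] = 13
v[4] = 17
v[5] = 18
v[6] = 22  (first piece 3, then v[3]=13)
v[7] = 26  (first piece 3, then v[4]=17)
One optimal plan: pieces 4 + 3 (1 cut) → €30 − €4 = €26.

26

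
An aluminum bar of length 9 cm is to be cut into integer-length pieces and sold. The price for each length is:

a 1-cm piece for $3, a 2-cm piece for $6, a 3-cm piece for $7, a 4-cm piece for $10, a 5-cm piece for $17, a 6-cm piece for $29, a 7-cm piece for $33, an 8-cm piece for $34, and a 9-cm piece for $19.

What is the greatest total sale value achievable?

39

Let best[k] be the best obtainable value from length k. For each k, try every first piece i and keep the best of price[i] + best[k−i].
best[1] = 3
best[2] = max(3+3, 6+0) = 6
best[3] = max(3+6, 6+3, 7+0) = 9
best[4] = max(3+9, 6+6, 7+3, 10+0) = 12
best[5] = max(3+12, 6+9, 7+6, 10+3, 17+0) = 17
best[6] = max(3+17, 6+12, 7+9, 10+6, 17+3, 29+0) = 29
best[7] = max(3+29, 6+17, 7+12, …, 29+3, 33+0) = 33
best[8] = max(3+33, 6+29, 7+17, …, 33+3, 34+0) = 36
best[9] = max(3+36, 6+33, 7+29, …, 34+3, 19+0) = 39
One optimal cutting: 7 + 1 + 1 → $33 + $3 + $3 = $39.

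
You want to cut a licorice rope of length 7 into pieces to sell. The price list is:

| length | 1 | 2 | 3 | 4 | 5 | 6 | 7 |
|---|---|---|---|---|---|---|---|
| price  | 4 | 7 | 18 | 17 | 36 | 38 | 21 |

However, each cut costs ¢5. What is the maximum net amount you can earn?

38

Build net[k] bottom-up: net[k] = max over allowed piece i of (p[i] + net[k−i]) − 5 per cut.
net[1] = 4
net[2] = 7
net[3] = 18
net[4] = 17  (first piece 1, then net[3]=18)
net[5] = 36
net[6] = 38
net[7] = 38  (first piece 2, then net[5]=36)
One optimal plan: pieces 5 + 2 (1 cut) → ¢43 − ¢5 = ¢38.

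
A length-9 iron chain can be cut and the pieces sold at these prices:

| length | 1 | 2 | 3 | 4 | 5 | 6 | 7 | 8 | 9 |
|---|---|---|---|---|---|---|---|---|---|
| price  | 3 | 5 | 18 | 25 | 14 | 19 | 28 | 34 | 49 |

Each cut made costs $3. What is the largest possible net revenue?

49

Let r[k] be the best obtainable value from length k. For each k, try every first piece i and keep the best of price[i] + r[k−i] minus the 3 cut fee when i<k.
r[1] = 3
r[2] = 5
r[3] = 18
r[4] = 25
r[5] = 25  (first piece 1, then r[4]=25)
r[6] = 33  (first piece 3, then r[3]=18)
r[7] = 40  (first piece 3, then r[4]=25)
r[8] = 47  (first piece 4, then r[4]=25)
r[9] = 49
Best is to make no cuts and sell whole for $49.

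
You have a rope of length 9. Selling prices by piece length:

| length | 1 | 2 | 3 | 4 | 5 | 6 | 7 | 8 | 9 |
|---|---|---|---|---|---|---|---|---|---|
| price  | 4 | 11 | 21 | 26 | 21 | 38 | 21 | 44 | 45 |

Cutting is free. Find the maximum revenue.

Consider every possible first cut. R[k] is the best of p[i]+R[k−i] over all sellable i≤k.
R[1] = 4
R[2] = 11
R[3] = 21
R[4] = 26
R[5] = 32  (first piece 2, then R[3]=21)
R[6] = 42  (first piece 3, then R[3]=21)
R[7] = 47  (first piece 3, then R[4]=26)
R[8] = 53  (first piece 2, then R[6]=42)
R[9] = 63  (first piece 3, then R[6]=42)
One optimal cutting: 3 + 3 + 3 → $21 + $21 + $21 = $63.

63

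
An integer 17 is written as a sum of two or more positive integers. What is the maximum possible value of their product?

Define prod[k] = max over 1≤i<k of i · max(k−i, prod[k−i]); the inner max lets the remainder stay uncut if that's better.
Small cases: prod[2]=1, prod[3]=2, prod[4]=4, prod[5]=6, prod[6]=9, prod[7]=12, prod[8]=18, prod[9]=27, prod[10]=36, prod[11]=54, prod[12]=81.
prod[13] = 2·max(11,54) = 2·54 = 108
prod[14] = 2·max(12,81) = 2·81 = 162
prod[15] = 3·max(12,81) = 3·81 = 243
prod[16] = 2·max(14,162) = 2·162 = 324
prod[17] = 2·max(15,243) = 2·243 = 486
One optimal split: 3 + 3 + 3 + 3 + 3 + 2; product 3·3·3·3·3·2 = 486.

486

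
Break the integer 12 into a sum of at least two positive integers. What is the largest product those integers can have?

Define g[k] = max over 1≤i<k of i · max(k−i, g[k−i]); the inner max lets the remainder stay uncut if that's better.
g[2] = 1·max(1,0) = 1·1 = 1
g[3] = max(1·2, 2·1) = 2
g[4] = max(1·3, 2·2, 3·1) = 4
g[5] = max(1·4, 2·3, 3·2, 4·1) = 6
g[6] = max(1·6, 2·4, 3·3, 4·2, 5·1) = 9
g[7] = max(1·9, 2·6, 3·4, 4·3, 5·2, 6·1) = 12
g[8] = max(1·12, 2·9, 3·6, …, 6·2, 7·1) = 18
g[9] = max(1·18, 2·12, 3·9, …, 7·2, 8·1) = 27
g[10] = max(1·27, 2·18, 3·12, …, 8·2, 9·1) = 36
g[11] = max(1·36, 2·27, 3·18, …, 9·2, 10·1) = 54
g[12] = max(1·54, 2·36, 3·27, …, 10·2, 11·1) = 81
One optimal split: 3 + 3 + 3 + 3; product 3·3·3·3 = 81.

81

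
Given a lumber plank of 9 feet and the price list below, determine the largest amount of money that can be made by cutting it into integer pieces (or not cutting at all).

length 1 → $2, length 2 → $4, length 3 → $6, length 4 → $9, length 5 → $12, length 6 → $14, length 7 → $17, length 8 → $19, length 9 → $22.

Let r[k] be the best obtainable value from length k. For each k, try every first piece i and keep the best of price[i] + r[k−i].
r[1] = 2
r[2] = max(2+2, 4+0) = 4
r[3] = max(2+4, 4+2, 6+0) = 6
r[4] = max(2+6, 4+4, 6+2, 9+0) = 9
r[5] = max(2+9, 4+6, 6+4, 9+2, 12+0) = 12
r[6] = max(2+12, 4+9, 6+6, 9+4, 12+2, 14+0) = 14
r[7] = max(2+14, 4+12, 6+9, …, 14+2, 17+0) = 17
r[8] = max(2+17, 4+14, 6+12, …, 17+2, 19+0) = 19
r[9] = max(2+19, 4+17, 6+14, …, 19+2, 22+0) = 22
Best is to sell the whole 9-foot piece uncut for $22.

22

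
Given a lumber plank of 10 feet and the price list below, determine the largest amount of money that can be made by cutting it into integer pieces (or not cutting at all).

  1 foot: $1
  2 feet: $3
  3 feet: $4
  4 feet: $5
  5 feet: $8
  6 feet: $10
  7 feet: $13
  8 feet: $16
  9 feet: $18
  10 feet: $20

Build R[k] bottom-up: R[k] = max over allowed piece i of (p[i] + R[k−i]).
R[1] = 1
R[2] = 3
R[3] = 4  (first piece 1, then R[2]=3)
R[4] = 6  (first piece 2, then R[2]=3)
R[5] = 8
R[6] = 10
R[7] = 13
R[8] = 16
R[9] = 18
R[10] = 20
Best is to sell the whole 10-foot piece uncut for $20.

20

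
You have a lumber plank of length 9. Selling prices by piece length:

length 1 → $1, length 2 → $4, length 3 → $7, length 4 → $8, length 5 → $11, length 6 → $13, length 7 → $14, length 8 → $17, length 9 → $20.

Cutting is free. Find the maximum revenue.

21

Consider every possible first cut. best[k] is the best of p[i]+best[k−i] over all sellable i≤k.
best[1] = 1
best[2] = 4
best[3] = 7
best[4] = 8  (first piece 1, then best[3]=7)
best[5] = 11  (first piece 2, then best[3]=7)
best[6] = 14  (first piece 3, then best[3]=7)
best[7] = 15  (first piece 1, then best[6]=14)
best[8] = 18  (first piece 2, then best[6]=14)
best[9] = 21  (first piece 3, then best[6]=14)
One optimal cutting: 3 + 3 + 3 → $7 + $7 + $7 = $21.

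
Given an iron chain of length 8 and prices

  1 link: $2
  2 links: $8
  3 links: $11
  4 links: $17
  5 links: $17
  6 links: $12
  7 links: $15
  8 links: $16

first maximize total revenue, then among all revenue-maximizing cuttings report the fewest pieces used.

Let r[k] be the best obtainable value from length k. For each k, try every first piece i and keep the best of price[i] + r[k−i].
r[1] = 2
r[2] = 8
r[3] = 11
r[4] = 17
r[5] = 19  (first piece 1, then r[4]=17)
r[6] = 25  (first piece 2, then r[4]=17)
r[7] = 28  (first piece 3, then r[4]=17)
r[8] = 34  (first piece 4, then r[4]=17)
Maximum revenue is $34.
Now minimize piece count subject to staying optimal: for each k, pieces[k] = 1 + min over i with p[i]+r[k−i]=r[k] of pieces[k−i].
pieces[5] = 2
pieces[6] = 2
pieces[7] = 2
pieces[8] = 2

2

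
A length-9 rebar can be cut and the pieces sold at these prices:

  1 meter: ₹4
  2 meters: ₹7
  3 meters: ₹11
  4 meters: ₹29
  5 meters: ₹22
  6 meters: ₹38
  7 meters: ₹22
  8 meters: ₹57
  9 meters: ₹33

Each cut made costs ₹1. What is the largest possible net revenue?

Consider every possible first cut. v[k] is the best of p[i]+v[k−i] over all sellable i≤k, charging 1 whenever i<k.
v[1] = 4
v[2] = 7  (first piece 1, then v[1]=4)
v[3] = 11
v[4] = 29
v[5] = 32  (first piece 1, then v[4]=29)
v[6] = 38
v[7] = 41  (first piece 1, then v[6]=38)
v[8] = 57  (first piece 4, then v[4]=29)
v[9] = 60  (first piece 1, then v[8]=57)
One optimal plan: pieces 4 + 4 + 1 (2 cuts) → ₹62 − ₹2 = ₹60.

60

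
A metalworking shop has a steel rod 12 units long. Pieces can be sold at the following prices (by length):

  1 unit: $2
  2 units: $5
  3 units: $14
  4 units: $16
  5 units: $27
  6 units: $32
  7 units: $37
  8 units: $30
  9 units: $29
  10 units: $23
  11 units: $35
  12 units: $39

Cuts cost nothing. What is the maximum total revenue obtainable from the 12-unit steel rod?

64

Build v[k] bottom-up: v[k] = max over allowed piece i of (p[i] + v[k−i]).
v[1] = 2
v[2] = max(2+2, 5+0) = 5
v[3] = max(2+5, 5+2, 14+0) = 14
v[4] = max(2+14, 5+5, 14+2, 16+0) = 16
v[5] = max(2+16, 5+14, 14+5, 16+2, 27+0) = 27
v[6] = max(2+27, 5+16, 14+14, 16+5, 27+2, 32+0) = 32
v[7] = max(2+32, 5+27, 14+16, …, 32+2, 37+0) = 37
v[8] = max(2+37, 5+32, 14+27, …, 37+2, 30+0) = 41
v[9] = max(2+41, 5+37, 14+32, …, 30+2, 29+0) = 46
v[10] = max(2+46, 5+41, 14+37, …, 29+2, 23+0) = 54
v[11] = max(2+54, 5+46, 14+41, …, 23+2, 35+0) = 59
v[12] = max(2+59, 5+54, 14+46, …, 35+2, 39+0) = 64
One optimal cutting: 7 + 5 → $37 + $27 = $64.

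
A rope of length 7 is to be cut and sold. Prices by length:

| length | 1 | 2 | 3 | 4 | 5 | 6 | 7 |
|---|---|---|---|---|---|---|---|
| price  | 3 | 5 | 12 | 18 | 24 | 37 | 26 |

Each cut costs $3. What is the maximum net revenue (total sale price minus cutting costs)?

37

Consider every possible first cut. v[k] is the best of p[i]+v[k−i] over all sellable i≤k, charging 3 whenever i<k.
v[1] = 3
v[2] = max(3+3-3, 5+0) = 5
v[3] = max(3+5-3, 5+3-3, 12+0) = 12
v[4] = max(3+12-3, 5+5-3, 12+3-3, 18+0) = 18
v[5] = max(3+18-3, 5+12-3, 12+5-3, 18+3-3, 24+0) = 24
v[6] = max(3+24-3, 5+18-3, 12+12-3, 18+5-3, 24+3-3, 37+0) = 37
v[7] = max(3+37-3, 5+24-3, 12+18-3, …, 37+3-3, 26+0) = 37
One optimal plan: pieces 6 + 1 (1 cut) → $40 − $3 = $37.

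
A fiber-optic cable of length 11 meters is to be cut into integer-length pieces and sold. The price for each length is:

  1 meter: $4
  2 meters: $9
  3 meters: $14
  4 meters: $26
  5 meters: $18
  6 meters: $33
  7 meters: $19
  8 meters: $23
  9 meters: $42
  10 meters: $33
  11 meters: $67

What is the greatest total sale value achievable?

67

Build v[k] bottom-up: v[k] = max over allowed piece i of (p[i] + v[k−i]).
v[1] = 4
v[2] = max(4+4, 9+0) = 9
v[3] = max(4+9, 9+4, 14+0) = 14
v[4] = max(4+14, 9+9, 14+4, 26+0) = 26
v[5] = max(4+26, 9+14, 14+9, 26+4, 18+0) = 30
v[6] = max(4+30, 9+26, 14+14, 26+9, 18+4, 33+0) = 35
v[7] = max(4+35, 9+30, 14+26, …, 33+4, 19+0) = 40
v[8] = max(4+40, 9+35, 14+30, …, 19+4, 23+0) = 52
v[9] = max(4+52, 9+40, 14+35, …, 23+4, 42+0) = 56
v[10] = max(4+56, 9+52, 14+40, …, 42+4, 33+0) = 61
v[11] = max(4+61, 9+56, 14+52, …, 33+4, 67+0) = 67
Best is to sell the whole 11-meter piece uncut for $67.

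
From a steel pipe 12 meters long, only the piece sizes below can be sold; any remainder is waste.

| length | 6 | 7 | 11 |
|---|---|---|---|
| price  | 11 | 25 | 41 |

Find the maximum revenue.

Let f[k] be the best obtainable value from length k. For each k, try every first piece i and keep the best of price[i] + f[k−i].
f[1] = 0
f[2] = 0
f[3] = 0
f[4] = 0
f[5] = 0
f[6] = 11
f[7] = 25
f[8] = 25
f[9] = 25
f[10] = 25
f[11] = 41
f[12] = 41
One optimal cutting: pieces 11 with 1 meter of scrap → $41.

41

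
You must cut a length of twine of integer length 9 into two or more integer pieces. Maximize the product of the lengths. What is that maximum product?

27

Fill m[k] for k=2..9: at each k try every first piece i and multiply by the better of (k−i) uncut or m[k−i].
m[2] = 1*max(1,0) = 1*1 = 1
m[3] = 1*max(2,1) = 1*2 = 2
m[4] = 2*max(2,1) = 2*2 = 4
m[5] = 2*max(3,2) = 2*3 = 6
m[6] = 3*max(3,2) = 3*3 = 9
m[7] = 2*max(5,6) = 2*6 = 12
m[8] = 2*max(6,9) = 2*9 = 18
m[9] = 3*max(6,9) = 3*9 = 27
One optimal split: 3 + 3 + 3; product 3*3*3 = 27.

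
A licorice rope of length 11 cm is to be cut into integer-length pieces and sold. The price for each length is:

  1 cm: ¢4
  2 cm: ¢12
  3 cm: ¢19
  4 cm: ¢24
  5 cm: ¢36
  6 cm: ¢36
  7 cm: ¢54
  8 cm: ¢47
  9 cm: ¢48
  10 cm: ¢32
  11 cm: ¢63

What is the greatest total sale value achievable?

78

Build v[k] bottom-up: v[k] = max over allowed piece i of (p[i] + v[k−i]).
v[1] = 4
v[2] = max(4+4, 12+0) = 12
v[3] = max(4+12, 12+4, 19+0) = 19
v[4] = max(4+19, 12+12, 19+4, 24+0) = 24
v[5] = max(4+24, 12+19, 19+12, 24+4, 36+0) = 36
v[6] = max(4+36, 12+24, 19+19, 24+12, 36+4, 36+0) = 40
v[7] = max(4+40, 12+36, 19+24, …, 36+4, 54+0) = 54
v[8] = max(4+54, 12+40, 19+36, …, 54+4, 47+0) = 58
v[9] = max(4+58, 12+54, 19+40, …, 47+4, 48+0) = 66
v[10] = max(4+66, 12+58, 19+54, …, 48+4, 32+0) = 73
v[11] = max(4+73, 12+66, 19+58, …, 32+4, 63+0) = 78
One optimal cutting: 7 + 2 + 2 → ¢54 + ¢12 + ¢12 = ¢78.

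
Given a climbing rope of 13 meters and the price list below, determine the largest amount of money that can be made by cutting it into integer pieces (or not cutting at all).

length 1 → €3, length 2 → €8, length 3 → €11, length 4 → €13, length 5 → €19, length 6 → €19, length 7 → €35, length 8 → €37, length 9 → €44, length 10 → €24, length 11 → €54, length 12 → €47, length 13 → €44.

62

Build v[k] bottom-up: v[k] = max over allowed piece i of (p[i] + v[k−i]).
v[1] = 3
v[2] = 8
v[3] = 11  (first piece 1, then v[2]=8)
v[4] = 16  (first piece 2, then v[2]=8)
v[5] = 19  (first piece 1, then v[4]=16)
v[6] = 24  (first piece 2, then v[4]=16)
v[7] = 35
v[8] = 38  (first piece 1, then v[7]=35)
v[9] = 44
v[10] = 47  (first piece 1, then v[9]=44)
v[11] = 54
v[12] = 57  (first piece 1, then v[11]=54)
v[13] = 62  (first piece 2, then v[11]=54)
One optimal cutting: 11 + 2 → €54 + €8 = €62.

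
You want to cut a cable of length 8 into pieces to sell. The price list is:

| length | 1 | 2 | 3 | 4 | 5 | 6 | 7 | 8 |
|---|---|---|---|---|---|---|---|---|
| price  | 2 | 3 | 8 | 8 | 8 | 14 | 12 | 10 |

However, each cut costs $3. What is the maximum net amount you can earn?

Let v[k] be the best obtainable value from length k. For each k, try every first piece i and keep the best of price[i] + v[k−i] minus the 3 cut fee when i<k.
v[1] = 2
v[2] = max(2+2-3, 3+0) = 3
v[3] = max(2+3-3, 3+2-3, 8+0) = 8
v[4] = max(2+8-3, 3+3-3, 8+2-3, 8+0) = 8
v[5] = max(2+8-3, 3+8-3, 8+3-3, 8+2-3, 8+0) = 8
v[6] = max(2+8-3, 3+8-3, 8+8-3, 8+3-3, 8+2-3, 14+0) = 14
v[7] = max(2+14-3, 3+8-3, 8+8-3, …, 14+2-3, 12+0) = 13
v[8] = max(2+13-3, 3+14-3, 8+8-3, …, 12+2-3, 10+0) = 14
One optimal plan: pieces 6 + 2 (1 cut) → $17 − $3 = $14.

14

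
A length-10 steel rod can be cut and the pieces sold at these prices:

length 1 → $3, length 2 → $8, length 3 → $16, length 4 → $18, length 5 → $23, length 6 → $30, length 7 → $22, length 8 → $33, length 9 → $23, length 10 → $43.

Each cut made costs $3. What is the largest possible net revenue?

Consider every possible first cut. v[k] is the best of p[i]+v[k−i] over all sellable i≤k, charging 3 whenever i<k.
v[1] = 3
v[2] = max(3+3-3, 8+0) = 8
v[3] = max(3+8-3, 8+3-3, 16+0) = 16
v[4] = max(3+16-3, 8+8-3, 16+3-3, 18+0) = 18
v[5] = max(3+18-3, 8+16-3, 16+8-3, 18+3-3, 23+0) = 23
v[6] = max(3+23-3, 8+18-3, 16+16-3, 18+8-3, 23+3-3, 30+0) = 30
v[7] = max(3+30-3, 8+23-3, 16+18-3, …, 30+3-3, 22+0) = 31
v[8] = max(3+31-3, 8+30-3, 16+23-3, …, 22+3-3, 33+0) = 36
v[9] = max(3+36-3, 8+31-3, 16+30-3, …, 33+3-3, 23+0) = 43
v[10] = max(3+43-3, 8+36-3, 16+31-3, …, 23+3-3, 43+0) = 45
One optimal plan: pieces 6 + 4 (1 cut) → $48 − $3 = $45.

45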